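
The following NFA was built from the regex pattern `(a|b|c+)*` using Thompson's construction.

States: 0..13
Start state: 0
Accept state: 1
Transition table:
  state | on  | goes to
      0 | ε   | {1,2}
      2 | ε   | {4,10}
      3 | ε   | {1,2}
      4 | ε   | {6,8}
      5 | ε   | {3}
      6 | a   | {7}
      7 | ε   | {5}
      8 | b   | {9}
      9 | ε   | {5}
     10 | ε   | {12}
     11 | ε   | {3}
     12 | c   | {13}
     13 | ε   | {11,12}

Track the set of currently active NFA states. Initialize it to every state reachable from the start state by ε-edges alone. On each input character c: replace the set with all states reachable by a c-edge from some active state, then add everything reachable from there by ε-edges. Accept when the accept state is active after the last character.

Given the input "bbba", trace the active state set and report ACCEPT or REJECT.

initial (ε-close {0}): {0,1,2,4,6,8,10,12}
'b' @ 1: {1,2,3,4,5,6,8,9,10,12}  [accepting]
'b' @ 2: {1,2,3,4,5,6,8,9,10,12}  [accepting]
'b' @ 3: {1,2,3,4,5,6,8,9,10,12}  [accepting]
'a' @ 4: {1,2,3,4,5,6,7,8,10,12}  [accepting]
end set {1,2,3,4,5,6,7,8,10,12} — state 1 in

Answer: ACCEPT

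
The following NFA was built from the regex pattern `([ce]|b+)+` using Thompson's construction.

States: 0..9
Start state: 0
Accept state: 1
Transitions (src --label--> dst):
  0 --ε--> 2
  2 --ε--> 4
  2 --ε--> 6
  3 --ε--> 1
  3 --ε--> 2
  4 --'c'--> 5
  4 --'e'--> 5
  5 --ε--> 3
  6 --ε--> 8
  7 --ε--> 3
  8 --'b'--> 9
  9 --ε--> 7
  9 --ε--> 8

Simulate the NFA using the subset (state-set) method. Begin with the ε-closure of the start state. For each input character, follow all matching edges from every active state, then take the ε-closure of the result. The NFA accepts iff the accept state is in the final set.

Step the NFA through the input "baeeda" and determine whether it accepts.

Answer: REJECT

Steps:
S₀ = ε-closure({0}) = {0,2,4,6,8}
'b' @ 1: {1,2,3,4,6,7,8,9}  [accepting]
'a' @ 2: {}  — no active states
rest 'eeda' ignored (set empty)
after full input: {}  (accept=1 not in)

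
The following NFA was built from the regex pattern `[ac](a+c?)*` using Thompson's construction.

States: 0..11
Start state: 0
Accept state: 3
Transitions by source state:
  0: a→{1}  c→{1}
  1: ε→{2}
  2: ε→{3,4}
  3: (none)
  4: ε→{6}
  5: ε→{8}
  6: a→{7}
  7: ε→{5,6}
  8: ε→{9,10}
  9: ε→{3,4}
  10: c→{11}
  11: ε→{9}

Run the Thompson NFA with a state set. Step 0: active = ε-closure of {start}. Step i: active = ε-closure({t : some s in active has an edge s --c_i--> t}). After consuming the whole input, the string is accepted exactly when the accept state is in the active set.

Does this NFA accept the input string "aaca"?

Answer: ACCEPT

Trace:
start: ε-closure({0}) = {0}
'a' @ 1: {1,2,3,4,6}  ✓accept
'a' @ 2: {3,4,5,6,7,8,9,10}  ✓accept
'c' @ 3: {3,4,6,9,11}  ✓accept
'a' @ 4: {3,4,5,6,7,8,9,10}  ✓accept
end set {3,4,5,6,7,8,9,10} — state 3 in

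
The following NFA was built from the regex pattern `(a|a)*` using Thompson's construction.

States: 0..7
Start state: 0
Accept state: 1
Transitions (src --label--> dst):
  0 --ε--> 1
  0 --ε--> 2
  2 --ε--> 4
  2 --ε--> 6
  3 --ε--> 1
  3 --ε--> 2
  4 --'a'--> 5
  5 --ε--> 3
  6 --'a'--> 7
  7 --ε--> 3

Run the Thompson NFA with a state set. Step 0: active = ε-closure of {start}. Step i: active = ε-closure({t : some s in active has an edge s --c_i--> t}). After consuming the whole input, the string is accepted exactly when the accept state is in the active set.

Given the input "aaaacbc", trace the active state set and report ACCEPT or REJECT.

Answer: REJECT

Derivation:
initial (ε-close {0}): {0,1,2,4,6}
'a' @ 1: {1,2,3,4,5,6,7}  [accepting]
'a' @ 2: {1,2,3,4,5,6,7}  [accepting]
'a' @ 3: {1,2,3,4,5,6,7}  [accepting]
'a' @ 4: {1,2,3,4,5,6,7}  [accepting]
'c' @ 5: {}  — dead — no transitions
rest 'bc' ignored (set empty)
after full input: {}  (accept=1 not in)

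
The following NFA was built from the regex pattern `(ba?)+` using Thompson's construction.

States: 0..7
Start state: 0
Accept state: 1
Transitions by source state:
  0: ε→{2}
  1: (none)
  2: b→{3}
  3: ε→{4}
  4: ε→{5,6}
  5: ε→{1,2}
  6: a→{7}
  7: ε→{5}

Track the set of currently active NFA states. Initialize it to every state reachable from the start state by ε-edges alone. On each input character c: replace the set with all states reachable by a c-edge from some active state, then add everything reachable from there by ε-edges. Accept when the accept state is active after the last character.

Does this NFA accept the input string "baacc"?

S₀ = ε-closure({0}) = {0,2}
'b' @ 1: {1,2,3,4,5,6}  (accept∈set)
'a' @ 2: {1,2,5,7}  (accept∈set)
'a' @ 3: {}  — dead — no transitions
rest 'cc' ignored (set empty)
after full input: {}  (accept=1 not in)

Answer: REJECT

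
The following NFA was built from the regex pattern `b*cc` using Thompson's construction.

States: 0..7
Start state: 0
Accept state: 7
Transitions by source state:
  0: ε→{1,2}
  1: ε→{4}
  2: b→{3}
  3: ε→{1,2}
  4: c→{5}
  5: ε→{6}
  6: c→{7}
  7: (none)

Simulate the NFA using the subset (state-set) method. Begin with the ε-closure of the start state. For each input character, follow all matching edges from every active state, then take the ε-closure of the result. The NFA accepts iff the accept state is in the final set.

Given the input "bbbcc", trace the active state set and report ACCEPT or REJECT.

Answer: ACCEPT

Steps:
S₀ = ε-closure({0}) = {0,1,2,4}
'b' @ 1: {1,2,3,4}
'b' @ 2: {1,2,3,4}
'b' @ 3: {1,2,3,4}
'c' @ 4: {5,6}
'c' @ 5: {7}  ✓accept
end set {7} — state 7 in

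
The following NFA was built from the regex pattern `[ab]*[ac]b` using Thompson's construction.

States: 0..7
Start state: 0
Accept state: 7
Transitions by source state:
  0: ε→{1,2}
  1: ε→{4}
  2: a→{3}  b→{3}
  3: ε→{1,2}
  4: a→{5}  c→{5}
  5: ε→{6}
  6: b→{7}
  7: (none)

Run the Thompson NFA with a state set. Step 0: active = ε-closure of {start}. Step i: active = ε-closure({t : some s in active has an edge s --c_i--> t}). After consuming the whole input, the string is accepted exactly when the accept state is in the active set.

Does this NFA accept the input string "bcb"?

start: ε-closure({0}) = {0,1,2,4}
'b' @ 1: {1,2,3,4}
'c' @ 2: {5,6}
'b' @ 3: {7}  [accepting]
end set {7} — state 7 in

Answer: ACCEPT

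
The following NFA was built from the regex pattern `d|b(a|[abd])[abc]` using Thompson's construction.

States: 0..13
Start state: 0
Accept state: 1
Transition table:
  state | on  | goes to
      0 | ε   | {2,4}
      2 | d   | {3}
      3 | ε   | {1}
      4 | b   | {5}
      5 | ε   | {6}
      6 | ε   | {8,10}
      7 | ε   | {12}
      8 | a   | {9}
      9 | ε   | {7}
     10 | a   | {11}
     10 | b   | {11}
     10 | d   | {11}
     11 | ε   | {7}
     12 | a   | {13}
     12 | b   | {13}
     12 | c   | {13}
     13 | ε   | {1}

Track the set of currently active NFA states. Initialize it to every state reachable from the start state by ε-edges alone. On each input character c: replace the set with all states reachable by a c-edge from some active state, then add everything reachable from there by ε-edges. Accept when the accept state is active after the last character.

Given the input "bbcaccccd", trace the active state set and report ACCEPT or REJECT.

Answer: REJECT

Steps:
start: ε-closure({0}) = {0,2,4}
'b' @ 1: {5,6,8,10}
'b' @ 2: {7,11,12}
'c' @ 3: {1,13}  ✓accept
'a' @ 4: {}  — dead — no transitions
rest 'ccccd' ignored (set empty)
after full input: {}  (accept=1 not in)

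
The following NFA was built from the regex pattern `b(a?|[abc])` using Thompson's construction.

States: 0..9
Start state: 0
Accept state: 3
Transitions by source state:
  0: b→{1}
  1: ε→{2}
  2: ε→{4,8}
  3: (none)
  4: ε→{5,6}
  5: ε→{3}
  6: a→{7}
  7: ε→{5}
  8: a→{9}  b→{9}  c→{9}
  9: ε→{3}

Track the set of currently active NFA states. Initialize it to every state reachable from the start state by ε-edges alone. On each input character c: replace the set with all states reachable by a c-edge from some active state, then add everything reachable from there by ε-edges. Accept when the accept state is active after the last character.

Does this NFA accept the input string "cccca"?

initial (ε-close {0}): {0}
'c' @ 1: {}  — dead — no transitions
rest 'ccca' ignored (set empty)
after full input: {}  (accept=3 not in)

Answer: REJECT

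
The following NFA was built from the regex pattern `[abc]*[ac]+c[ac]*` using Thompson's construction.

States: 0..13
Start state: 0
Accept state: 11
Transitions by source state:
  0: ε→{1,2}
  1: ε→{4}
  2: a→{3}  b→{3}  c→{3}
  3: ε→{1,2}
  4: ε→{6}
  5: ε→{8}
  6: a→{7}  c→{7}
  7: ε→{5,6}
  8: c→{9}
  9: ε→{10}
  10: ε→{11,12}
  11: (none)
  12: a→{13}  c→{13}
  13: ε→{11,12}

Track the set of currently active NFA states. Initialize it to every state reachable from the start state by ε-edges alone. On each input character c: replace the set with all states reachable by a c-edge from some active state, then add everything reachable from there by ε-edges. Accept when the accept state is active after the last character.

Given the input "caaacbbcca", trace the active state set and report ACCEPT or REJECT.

initial (ε-close {0}): {0,1,2,4,6}
'c' @ 1: {1,2,3,4,5,6,7,8}
'a' @ 2: {1,2,3,4,5,6,7,8}
'a' @ 3: {1,2,3,4,5,6,7,8}
'a' @ 4: {1,2,3,4,5,6,7,8}
'c' @ 5: {1,2,3,4,5,6,7,8,9,10,11,12}  ✓accept
'b' @ 6: {1,2,3,4,6}
'b' @ 7: {1,2,3,4,6}
'c' @ 8: {1,2,3,4,5,6,7,8}
'c' @ 9: {1,2,3,4,5,6,7,8,9,10,11,12}  ✓accept
'a' @ 10: {1,2,3,4,5,6,7,8,11,12,13}  ✓accept
final: {1,2,3,4,5,6,7,8,11,12,13}; accept 11 in set

Answer: ACCEPT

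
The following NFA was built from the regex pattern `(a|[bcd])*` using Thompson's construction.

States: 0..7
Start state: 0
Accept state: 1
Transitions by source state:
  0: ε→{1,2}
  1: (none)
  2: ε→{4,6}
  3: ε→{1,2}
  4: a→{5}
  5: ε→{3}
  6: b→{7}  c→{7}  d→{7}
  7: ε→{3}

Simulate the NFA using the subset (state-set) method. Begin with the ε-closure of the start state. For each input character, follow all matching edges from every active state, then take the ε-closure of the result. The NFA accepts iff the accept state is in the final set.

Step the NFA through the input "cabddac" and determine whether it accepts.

initial (ε-close {0}): {0,1,2,4,6}
'c' @ 1: {1,2,3,4,6,7}  ✓accept
'a' @ 2: {1,2,3,4,5,6}  ✓accept
'b' @ 3: {1,2,3,4,6,7}  ✓accept
'd' @ 4: {1,2,3,4,6,7}  ✓accept
'd' @ 5: {1,2,3,4,6,7}  ✓accept
'a' @ 6: {1,2,3,4,5,6}  ✓accept
'c' @ 7: {1,2,3,4,6,7}  ✓accept
after full input: {1,2,3,4,6,7}  (accept=1 in)

Answer: ACCEPT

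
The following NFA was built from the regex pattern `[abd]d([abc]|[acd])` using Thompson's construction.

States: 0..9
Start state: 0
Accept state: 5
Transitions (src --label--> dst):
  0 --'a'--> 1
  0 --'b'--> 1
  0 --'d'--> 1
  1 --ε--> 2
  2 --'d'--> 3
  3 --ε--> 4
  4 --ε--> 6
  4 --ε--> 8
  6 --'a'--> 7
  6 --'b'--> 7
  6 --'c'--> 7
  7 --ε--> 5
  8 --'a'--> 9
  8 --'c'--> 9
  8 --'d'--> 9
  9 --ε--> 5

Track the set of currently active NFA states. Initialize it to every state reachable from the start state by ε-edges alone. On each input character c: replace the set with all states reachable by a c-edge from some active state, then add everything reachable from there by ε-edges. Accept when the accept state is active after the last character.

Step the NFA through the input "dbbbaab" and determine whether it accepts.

S₀ = ε-closure({0}) = {0}
'd' @ 1: {1,2}
'b' @ 2: {}  — dead — no transitions
rest 'bbaab' ignored (set empty)
after full input: {}  (accept=5 not in)

Answer: REJECT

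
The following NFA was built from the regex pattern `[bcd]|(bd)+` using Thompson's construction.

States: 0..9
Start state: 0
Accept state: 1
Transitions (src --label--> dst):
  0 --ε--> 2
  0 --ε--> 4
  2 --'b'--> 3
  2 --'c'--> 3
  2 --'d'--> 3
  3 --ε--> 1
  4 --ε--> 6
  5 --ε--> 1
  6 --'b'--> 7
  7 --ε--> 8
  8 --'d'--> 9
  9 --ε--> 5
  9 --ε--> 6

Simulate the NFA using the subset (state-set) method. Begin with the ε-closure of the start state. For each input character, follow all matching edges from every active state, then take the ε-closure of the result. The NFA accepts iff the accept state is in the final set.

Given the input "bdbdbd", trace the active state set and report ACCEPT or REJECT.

start: ε-closure({0}) = {0,2,4,6}
'b' @ 1: {1,3,7,8}  ✓accept
'd' @ 2: {1,5,6,9}  ✓accept
'b' @ 3: {7,8}
'd' @ 4: {1,5,6,9}  ✓accept
'b' @ 5: {7,8}
'd' @ 6: {1,5,6,9}  ✓accept
end set {1,5,6,9} — state 1 in

Answer: ACCEPT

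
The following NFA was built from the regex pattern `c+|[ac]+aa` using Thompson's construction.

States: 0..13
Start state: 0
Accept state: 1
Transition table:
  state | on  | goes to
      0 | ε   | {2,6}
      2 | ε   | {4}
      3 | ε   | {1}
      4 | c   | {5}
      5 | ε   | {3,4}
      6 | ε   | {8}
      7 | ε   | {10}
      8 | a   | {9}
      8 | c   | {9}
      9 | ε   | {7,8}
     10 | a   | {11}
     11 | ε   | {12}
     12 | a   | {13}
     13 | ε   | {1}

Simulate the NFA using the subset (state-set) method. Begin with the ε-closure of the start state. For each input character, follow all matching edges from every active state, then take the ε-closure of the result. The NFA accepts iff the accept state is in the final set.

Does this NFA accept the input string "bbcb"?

S₀ = ε-closure({0}) = {0,2,4,6,8}
'b' @ 1: {}  — no active states
rest 'bcb' ignored (set empty)
after full input: {}  (accept=1 not in)

Answer: REJECT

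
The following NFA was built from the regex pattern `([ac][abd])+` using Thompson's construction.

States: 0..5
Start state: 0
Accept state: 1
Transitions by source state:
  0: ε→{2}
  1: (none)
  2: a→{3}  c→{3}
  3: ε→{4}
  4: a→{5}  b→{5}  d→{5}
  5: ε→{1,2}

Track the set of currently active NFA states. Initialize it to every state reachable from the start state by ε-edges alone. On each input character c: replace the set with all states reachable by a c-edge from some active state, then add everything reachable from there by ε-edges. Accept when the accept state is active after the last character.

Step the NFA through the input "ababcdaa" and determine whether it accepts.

Answer: ACCEPT

Steps:
start: ε-closure({0}) = {0,2}
'a' @ 1: {3,4}
'b' @ 2: {1,2,5}  (accept∈set)
'a' @ 3: {3,4}
'b' @ 4: {1,2,5}  (accept∈set)
'c' @ 5: {3,4}
'd' @ 6: {1,2,5}  (accept∈set)
'a' @ 7: {3,4}
'a' @ 8: {1,2,5}  (accept∈set)
final: {1,2,5}; accept 1 in set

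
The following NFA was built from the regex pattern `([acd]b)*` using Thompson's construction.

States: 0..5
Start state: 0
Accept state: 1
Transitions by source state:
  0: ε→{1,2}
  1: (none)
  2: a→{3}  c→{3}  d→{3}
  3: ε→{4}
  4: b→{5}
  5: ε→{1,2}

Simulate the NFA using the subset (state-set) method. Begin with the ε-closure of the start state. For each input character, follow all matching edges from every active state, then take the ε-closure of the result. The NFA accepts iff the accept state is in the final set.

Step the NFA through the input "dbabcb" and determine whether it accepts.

S₀ = ε-closure({0}) = {0,1,2}
'd' @ 1: {3,4}
'b' @ 2: {1,2,5}  (accept∈set)
'a' @ 3: {3,4}
'b' @ 4: {1,2,5}  (accept∈set)
'c' @ 5: {3,4}
'b' @ 6: {1,2,5}  (accept∈set)
after full input: {1,2,5}  (accept=1 in)

Answer: ACCEPT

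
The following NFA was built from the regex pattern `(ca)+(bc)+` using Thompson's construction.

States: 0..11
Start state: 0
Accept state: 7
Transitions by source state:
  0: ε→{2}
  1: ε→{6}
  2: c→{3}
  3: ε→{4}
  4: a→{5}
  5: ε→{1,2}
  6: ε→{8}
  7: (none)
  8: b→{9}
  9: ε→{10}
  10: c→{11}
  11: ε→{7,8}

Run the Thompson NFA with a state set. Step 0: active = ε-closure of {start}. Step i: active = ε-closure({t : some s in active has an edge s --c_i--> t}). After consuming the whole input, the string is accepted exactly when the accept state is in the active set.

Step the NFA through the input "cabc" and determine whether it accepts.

Answer: ACCEPT

Trace:
S₀ = ε-closure({0}) = {0,2}
'c' @ 1: {3,4}
'a' @ 2: {1,2,5,6,8}
'b' @ 3: {9,10}
'c' @ 4: {7,8,11}  [accepting]
after full input: {7,8,11}  (accept=7 in)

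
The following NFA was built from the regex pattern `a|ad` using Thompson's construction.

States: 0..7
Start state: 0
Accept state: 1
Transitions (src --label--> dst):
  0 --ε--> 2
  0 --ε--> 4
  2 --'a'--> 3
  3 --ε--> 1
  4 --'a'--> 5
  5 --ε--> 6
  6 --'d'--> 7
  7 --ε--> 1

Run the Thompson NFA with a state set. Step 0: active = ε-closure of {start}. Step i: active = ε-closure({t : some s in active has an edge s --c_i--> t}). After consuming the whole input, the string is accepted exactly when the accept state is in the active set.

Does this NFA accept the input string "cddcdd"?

Answer: REJECT

Steps:
initial (ε-close {0}): {0,2,4}
'c' @ 1: {}  — dead — no transitions
rest 'ddcdd' ignored (set empty)
final: {}; accept 1 not in set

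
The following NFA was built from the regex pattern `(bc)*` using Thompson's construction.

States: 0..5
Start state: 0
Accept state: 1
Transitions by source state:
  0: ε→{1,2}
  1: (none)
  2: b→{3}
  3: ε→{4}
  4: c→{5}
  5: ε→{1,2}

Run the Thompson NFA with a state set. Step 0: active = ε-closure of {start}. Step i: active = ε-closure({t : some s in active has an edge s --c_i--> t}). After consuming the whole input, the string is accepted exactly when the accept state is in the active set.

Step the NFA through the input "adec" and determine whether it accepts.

Answer: REJECT

Steps:
S₀ = ε-closure({0}) = {0,1,2}
'a' @ 1: {}  — no active states
rest 'dec' ignored (set empty)
end set {} — state 1 not in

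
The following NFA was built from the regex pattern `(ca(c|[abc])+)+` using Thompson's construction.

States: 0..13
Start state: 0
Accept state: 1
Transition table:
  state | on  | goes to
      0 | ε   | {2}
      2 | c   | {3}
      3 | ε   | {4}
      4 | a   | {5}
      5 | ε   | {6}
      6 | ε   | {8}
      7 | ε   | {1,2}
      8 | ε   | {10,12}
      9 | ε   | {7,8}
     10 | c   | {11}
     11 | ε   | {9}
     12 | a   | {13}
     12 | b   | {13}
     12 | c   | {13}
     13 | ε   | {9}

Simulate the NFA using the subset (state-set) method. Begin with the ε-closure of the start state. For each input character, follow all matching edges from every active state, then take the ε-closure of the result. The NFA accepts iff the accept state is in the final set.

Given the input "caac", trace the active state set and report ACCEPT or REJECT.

start: ε-closure({0}) = {0,2}
'c' @ 1: {3,4}
'a' @ 2: {5,6,8,10,12}
'a' @ 3: {1,2,7,8,9,10,12,13}  (accept∈set)
'c' @ 4: {1,2,3,4,7,8,9,10,11,12,13}  (accept∈set)
after full input: {1,2,3,4,7,8,9,10,11,12,13}  (accept=1 in)

Answer: ACCEPT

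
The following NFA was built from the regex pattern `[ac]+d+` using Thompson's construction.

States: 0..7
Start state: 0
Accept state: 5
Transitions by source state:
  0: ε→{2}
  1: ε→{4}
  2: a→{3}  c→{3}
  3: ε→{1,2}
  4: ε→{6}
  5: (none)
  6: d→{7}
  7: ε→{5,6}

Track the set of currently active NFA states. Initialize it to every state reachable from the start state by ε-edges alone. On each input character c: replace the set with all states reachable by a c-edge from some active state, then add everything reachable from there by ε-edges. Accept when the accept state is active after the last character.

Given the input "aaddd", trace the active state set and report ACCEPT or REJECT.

S₀ = ε-closure({0}) = {0,2}
'a' @ 1: {1,2,3,4,6}
'a' @ 2: {1,2,3,4,6}
'd' @ 3: {5,6,7}  [accepting]
'd' @ 4: {5,6,7}  [accepting]
'd' @ 5: {5,6,7}  [accepting]
end set {5,6,7} — state 5 in

Answer: ACCEPT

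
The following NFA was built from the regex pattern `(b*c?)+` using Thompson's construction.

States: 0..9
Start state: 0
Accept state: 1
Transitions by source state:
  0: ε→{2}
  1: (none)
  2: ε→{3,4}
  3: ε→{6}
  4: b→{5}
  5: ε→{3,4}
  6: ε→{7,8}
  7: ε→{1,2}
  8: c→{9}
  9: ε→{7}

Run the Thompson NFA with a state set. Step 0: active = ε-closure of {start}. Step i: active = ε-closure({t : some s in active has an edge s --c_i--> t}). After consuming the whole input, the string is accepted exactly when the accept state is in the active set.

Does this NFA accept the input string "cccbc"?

Answer: ACCEPT

Trace:
start: ε-closure({0}) = {0,1,2,3,4,6,7,8}
'c' @ 1: {1,2,3,4,6,7,8,9}  (accept∈set)
'c' @ 2: {1,2,3,4,6,7,8,9}  (accept∈set)
'c' @ 3: {1,2,3,4,6,7,8,9}  (accept∈set)
'b' @ 4: {1,2,3,4,5,6,7,8}  (accept∈set)
'c' @ 5: {1,2,3,4,6,7,8,9}  (accept∈set)
after full input: {1,2,3,4,6,7,8,9}  (accept=1 in)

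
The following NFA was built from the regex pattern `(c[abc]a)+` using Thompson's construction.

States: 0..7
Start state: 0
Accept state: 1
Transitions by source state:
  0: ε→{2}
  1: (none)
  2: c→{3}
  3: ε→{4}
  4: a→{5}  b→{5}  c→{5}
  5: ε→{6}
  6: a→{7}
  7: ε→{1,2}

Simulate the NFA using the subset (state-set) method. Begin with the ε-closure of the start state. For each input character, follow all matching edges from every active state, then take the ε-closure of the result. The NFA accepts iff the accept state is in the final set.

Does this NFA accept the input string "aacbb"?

Answer: REJECT

Derivation:
S₀ = ε-closure({0}) = {0,2}
'a' @ 1: {}  — no active states
rest 'acbb' ignored (set empty)
after full input: {}  (accept=1 not in)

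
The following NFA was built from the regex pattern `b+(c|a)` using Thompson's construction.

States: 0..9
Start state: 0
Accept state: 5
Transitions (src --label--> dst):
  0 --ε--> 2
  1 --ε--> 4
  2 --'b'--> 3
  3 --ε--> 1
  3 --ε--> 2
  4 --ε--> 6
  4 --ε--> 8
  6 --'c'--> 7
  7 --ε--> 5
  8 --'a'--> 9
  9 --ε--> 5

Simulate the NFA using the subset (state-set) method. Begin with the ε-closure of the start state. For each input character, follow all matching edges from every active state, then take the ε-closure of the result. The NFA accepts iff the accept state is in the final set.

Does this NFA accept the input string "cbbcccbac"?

Answer: REJECT

Derivation:
start: ε-closure({0}) = {0,2}
'c' @ 1: {}  — no active states
rest 'bbcccbac' ignored (set empty)
final: {}; accept 5 not in set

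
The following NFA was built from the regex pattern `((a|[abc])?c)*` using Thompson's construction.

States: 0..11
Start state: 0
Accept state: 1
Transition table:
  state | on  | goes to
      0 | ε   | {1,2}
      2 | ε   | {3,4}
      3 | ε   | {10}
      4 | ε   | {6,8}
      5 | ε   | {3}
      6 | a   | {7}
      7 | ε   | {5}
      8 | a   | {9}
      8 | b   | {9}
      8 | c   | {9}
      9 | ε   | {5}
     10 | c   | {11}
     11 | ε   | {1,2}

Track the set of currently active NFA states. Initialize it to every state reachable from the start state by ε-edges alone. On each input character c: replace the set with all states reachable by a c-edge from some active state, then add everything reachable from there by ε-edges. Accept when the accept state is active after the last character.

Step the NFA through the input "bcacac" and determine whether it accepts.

Answer: ACCEPT

Trace:
start: ε-closure({0}) = {0,1,2,3,4,6,8,10}
'b' @ 1: {3,5,9,10}
'c' @ 2: {1,2,3,4,6,8,10,11}  [accepting]
'a' @ 3: {3,5,7,9,10}
'c' @ 4: {1,2,3,4,6,8,10,11}  [accepting]
'a' @ 5: {3,5,7,9,10}
'c' @ 6: {1,2,3,4,6,8,10,11}  [accepting]
after full input: {1,2,3,4,6,8,10,11}  (accept=1 in)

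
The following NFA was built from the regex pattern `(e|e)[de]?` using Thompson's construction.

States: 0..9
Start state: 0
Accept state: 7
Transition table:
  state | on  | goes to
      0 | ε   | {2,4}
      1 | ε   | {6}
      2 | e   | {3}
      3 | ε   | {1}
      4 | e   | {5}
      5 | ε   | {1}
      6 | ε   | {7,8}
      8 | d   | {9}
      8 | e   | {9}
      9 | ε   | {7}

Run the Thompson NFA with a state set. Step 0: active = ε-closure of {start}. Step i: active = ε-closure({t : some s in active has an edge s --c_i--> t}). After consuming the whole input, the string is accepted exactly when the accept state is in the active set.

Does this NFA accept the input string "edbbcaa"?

Answer: REJECT

Trace:
start: ε-closure({0}) = {0,2,4}
'e' @ 1: {1,3,5,6,7,8}  (accept∈set)
'd' @ 2: {7,9}  (accept∈set)
'b' @ 3: {}  — state set empty
rest 'bcaa' ignored (set empty)
after full input: {}  (accept=7 not in)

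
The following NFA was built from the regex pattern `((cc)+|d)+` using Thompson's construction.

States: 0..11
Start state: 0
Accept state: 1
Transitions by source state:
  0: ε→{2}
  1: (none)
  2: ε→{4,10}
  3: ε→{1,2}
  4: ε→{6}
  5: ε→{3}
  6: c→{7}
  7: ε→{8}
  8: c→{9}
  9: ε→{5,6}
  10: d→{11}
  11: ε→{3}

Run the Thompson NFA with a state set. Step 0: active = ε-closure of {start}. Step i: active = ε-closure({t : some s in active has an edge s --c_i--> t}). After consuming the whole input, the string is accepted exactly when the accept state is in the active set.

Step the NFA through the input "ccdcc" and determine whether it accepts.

S₀ = ε-closure({0}) = {0,2,4,6,10}
'c' @ 1: {7,8}
'c' @ 2: {1,2,3,4,5,6,9,10}  ✓accept
'd' @ 3: {1,2,3,4,6,10,11}  ✓accept
'c' @ 4: {7,8}
'c' @ 5: {1,2,3,4,5,6,9,10}  ✓accept
final: {1,2,3,4,5,6,9,10}; accept 1 in set

Answer: ACCEPT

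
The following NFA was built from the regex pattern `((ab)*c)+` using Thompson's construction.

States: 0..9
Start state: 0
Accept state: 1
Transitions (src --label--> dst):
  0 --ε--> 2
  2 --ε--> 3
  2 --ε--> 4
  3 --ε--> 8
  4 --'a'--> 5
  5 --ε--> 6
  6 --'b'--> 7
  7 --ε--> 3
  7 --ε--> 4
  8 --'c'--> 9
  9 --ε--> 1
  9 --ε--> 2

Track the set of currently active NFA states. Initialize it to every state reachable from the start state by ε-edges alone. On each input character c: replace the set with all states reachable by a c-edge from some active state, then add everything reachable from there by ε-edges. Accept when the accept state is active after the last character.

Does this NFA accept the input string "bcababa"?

initial (ε-close {0}): {0,2,3,4,8}
'b' @ 1: {}  — state set empty
rest 'cababa' ignored (set empty)
end set {} — state 1 not in

Answer: REJECT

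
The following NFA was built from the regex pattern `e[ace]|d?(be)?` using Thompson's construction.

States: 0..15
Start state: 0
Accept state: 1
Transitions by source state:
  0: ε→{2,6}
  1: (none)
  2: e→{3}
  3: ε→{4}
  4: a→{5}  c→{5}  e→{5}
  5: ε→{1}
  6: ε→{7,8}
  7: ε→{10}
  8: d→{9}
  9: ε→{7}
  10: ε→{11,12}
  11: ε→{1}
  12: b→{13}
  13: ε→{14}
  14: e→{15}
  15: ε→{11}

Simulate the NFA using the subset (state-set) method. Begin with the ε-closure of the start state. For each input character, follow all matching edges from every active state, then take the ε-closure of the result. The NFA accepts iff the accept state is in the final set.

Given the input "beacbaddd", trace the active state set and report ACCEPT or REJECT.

start: ε-closure({0}) = {0,1,2,6,7,8,10,11,12}
'b' @ 1: {13,14}
'e' @ 2: {1,11,15}  (accept∈set)
'a' @ 3: {}  — state set empty
rest 'cbaddd' ignored (set empty)
after full input: {}  (accept=1 not in)

Answer: REJECT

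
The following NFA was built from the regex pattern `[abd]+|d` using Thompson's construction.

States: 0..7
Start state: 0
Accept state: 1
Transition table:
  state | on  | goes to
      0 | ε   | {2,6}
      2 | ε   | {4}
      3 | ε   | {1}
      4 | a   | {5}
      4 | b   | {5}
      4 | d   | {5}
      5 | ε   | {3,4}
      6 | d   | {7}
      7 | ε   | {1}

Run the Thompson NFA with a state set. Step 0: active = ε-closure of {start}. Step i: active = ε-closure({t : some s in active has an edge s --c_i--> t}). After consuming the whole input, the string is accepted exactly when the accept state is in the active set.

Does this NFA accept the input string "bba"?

initial (ε-close {0}): {0,2,4,6}
'b' @ 1: {1,3,4,5}  (accept∈set)
'b' @ 2: {1,3,4,5}  (accept∈set)
'a' @ 3: {1,3,4,5}  (accept∈set)
final: {1,3,4,5}; accept 1 in set

Answer: ACCEPT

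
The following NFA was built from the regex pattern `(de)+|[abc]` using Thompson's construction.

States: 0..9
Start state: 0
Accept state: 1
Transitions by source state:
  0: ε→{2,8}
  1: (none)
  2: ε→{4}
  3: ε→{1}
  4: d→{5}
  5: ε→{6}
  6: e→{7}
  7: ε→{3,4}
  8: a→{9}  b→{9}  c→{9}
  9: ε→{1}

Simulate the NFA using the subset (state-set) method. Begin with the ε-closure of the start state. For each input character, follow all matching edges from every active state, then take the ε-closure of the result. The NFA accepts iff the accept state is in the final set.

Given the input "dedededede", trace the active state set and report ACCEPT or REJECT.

Answer: ACCEPT

Trace:
initial (ε-close {0}): {0,2,4,8}
'd' @ 1: {5,6}
'e' @ 2: {1,3,4,7}  ✓accept
'd' @ 3: {5,6}
'e' @ 4: {1,3,4,7}  ✓accept
'd' @ 5: {5,6}
'e' @ 6: {1,3,4,7}  ✓accept
'd' @ 7: {5,6}
'e' @ 8: {1,3,4,7}  ✓accept
'd' @ 9: {5,6}
'e' @ 10: {1,3,4,7}  ✓accept
final: {1,3,4,7}; accept 1 in set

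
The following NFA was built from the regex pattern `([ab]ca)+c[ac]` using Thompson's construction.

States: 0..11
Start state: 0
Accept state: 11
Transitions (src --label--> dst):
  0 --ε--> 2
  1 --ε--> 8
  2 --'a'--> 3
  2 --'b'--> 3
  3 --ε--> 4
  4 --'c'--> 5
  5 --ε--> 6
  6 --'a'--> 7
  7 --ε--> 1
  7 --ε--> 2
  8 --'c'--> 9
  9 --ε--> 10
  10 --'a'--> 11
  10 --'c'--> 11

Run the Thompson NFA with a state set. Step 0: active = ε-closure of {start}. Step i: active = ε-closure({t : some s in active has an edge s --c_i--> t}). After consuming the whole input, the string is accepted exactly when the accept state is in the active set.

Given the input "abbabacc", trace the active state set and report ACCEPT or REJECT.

initial (ε-close {0}): {0,2}
'a' @ 1: {3,4}
'b' @ 2: {}  — dead — no transitions
rest 'babacc' ignored (set empty)
final: {}; accept 11 not in set

Answer: REJECT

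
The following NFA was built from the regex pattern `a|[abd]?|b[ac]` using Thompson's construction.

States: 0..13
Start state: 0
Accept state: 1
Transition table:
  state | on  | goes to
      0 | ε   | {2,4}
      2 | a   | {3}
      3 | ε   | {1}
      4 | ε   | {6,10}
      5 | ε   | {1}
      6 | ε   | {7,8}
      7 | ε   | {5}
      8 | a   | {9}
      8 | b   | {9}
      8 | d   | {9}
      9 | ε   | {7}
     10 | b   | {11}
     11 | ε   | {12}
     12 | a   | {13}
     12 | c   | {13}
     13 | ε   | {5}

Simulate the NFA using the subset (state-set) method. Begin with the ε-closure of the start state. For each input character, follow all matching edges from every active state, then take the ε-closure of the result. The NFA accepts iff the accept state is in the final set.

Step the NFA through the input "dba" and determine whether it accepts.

initial (ε-close {0}): {0,1,2,4,5,6,7,8,10}
'd' @ 1: {1,5,7,9}  ✓accept
'b' @ 2: {}  — dead — no transitions
rest 'a' ignored (set empty)
end set {} — state 1 not in

Answer: REJECT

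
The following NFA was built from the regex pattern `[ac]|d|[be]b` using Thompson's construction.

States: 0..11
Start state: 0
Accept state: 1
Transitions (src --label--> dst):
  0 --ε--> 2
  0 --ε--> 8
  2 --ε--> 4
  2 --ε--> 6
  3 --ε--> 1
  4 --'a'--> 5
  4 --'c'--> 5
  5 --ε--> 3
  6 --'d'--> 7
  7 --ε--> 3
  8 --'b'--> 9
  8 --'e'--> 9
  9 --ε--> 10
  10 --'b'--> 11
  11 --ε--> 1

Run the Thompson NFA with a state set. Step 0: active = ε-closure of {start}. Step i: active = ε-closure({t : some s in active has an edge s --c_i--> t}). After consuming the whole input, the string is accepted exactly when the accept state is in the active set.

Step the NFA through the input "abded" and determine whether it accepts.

Answer: REJECT

Trace:
initial (ε-close {0}): {0,2,4,6,8}
'a' @ 1: {1,3,5}  (accept∈set)
'b' @ 2: {}  — no active states
rest 'ded' ignored (set empty)
final: {}; accept 1 not in set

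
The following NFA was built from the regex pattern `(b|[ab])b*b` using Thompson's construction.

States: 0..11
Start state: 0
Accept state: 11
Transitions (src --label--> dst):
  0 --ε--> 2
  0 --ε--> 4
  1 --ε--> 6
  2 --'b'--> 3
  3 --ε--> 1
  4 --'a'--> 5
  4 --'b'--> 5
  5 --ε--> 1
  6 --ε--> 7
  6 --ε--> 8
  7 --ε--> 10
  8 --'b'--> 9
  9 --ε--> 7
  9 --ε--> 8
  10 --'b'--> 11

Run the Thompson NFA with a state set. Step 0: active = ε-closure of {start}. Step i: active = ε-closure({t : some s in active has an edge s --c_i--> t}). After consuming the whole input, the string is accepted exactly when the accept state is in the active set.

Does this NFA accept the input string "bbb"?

start: ε-closure({0}) = {0,2,4}
'b' @ 1: {1,3,5,6,7,8,10}
'b' @ 2: {7,8,9,10,11}  ✓accept
'b' @ 3: {7,8,9,10,11}  ✓accept
end set {7,8,9,10,11} — state 11 in

Answer: ACCEPT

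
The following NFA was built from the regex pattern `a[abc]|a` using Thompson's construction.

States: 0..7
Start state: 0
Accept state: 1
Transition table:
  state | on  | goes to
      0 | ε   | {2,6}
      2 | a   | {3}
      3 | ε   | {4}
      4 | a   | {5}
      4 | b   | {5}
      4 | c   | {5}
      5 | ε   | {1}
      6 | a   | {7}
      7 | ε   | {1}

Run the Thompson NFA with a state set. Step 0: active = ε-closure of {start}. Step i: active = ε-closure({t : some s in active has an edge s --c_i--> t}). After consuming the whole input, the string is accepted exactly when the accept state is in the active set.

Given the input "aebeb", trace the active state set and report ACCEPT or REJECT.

Answer: REJECT

Trace:
start: ε-closure({0}) = {0,2,6}
'a' @ 1: {1,3,4,7}  [accepting]
'e' @ 2: {}  — state set empty
rest 'beb' ignored (set empty)
after full input: {}  (accept=1 not in)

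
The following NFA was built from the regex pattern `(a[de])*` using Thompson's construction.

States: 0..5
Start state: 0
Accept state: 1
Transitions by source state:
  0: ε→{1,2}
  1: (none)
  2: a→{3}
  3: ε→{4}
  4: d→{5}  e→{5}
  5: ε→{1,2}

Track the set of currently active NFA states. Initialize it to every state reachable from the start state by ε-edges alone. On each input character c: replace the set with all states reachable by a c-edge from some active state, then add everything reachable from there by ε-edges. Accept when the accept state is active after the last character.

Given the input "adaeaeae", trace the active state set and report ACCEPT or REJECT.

S₀ = ε-closure({0}) = {0,1,2}
'a' @ 1: {3,4}
'd' @ 2: {1,2,5}  ✓accept
'a' @ 3: {3,4}
'e' @ 4: {1,2,5}  ✓accept
'a' @ 5: {3,4}
'e' @ 6: {1,2,5}  ✓accept
'a' @ 7: {3,4}
'e' @ 8: {1,2,5}  ✓accept
final: {1,2,5}; accept 1 in set

Answer: ACCEPT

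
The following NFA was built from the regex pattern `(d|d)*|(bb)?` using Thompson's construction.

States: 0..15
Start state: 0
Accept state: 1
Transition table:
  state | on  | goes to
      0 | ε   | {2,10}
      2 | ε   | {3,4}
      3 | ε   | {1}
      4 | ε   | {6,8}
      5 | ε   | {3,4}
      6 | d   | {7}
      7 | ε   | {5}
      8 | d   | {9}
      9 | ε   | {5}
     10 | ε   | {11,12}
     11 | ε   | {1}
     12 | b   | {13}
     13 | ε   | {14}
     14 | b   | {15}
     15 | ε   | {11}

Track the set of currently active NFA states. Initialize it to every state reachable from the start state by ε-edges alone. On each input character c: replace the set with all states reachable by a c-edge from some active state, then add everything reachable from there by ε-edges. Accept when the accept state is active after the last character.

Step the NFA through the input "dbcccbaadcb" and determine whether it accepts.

start: ε-closure({0}) = {0,1,2,3,4,6,8,10,11,12}
'd' @ 1: {1,3,4,5,6,7,8,9}  (accept∈set)
'b' @ 2: {}  — no active states
rest 'cccbaadcb' ignored (set empty)
end set {} — state 1 not in

Answer: REJECT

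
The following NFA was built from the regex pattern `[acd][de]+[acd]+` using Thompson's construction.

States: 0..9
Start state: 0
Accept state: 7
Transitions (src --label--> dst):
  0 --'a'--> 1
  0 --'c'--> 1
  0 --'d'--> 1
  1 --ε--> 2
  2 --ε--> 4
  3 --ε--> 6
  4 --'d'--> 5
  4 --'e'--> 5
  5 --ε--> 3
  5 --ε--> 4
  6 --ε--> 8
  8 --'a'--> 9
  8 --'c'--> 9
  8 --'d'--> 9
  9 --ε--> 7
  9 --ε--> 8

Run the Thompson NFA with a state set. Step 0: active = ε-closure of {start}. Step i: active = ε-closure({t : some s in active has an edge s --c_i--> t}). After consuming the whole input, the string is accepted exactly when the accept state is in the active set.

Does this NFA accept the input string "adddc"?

Answer: ACCEPT

Derivation:
initial (ε-close {0}): {0}
'a' @ 1: {1,2,4}
'd' @ 2: {3,4,5,6,8}
'd' @ 3: {3,4,5,6,7,8,9}  [accepting]
'd' @ 4: {3,4,5,6,7,8,9}  [accepting]
'c' @ 5: {7,8,9}  [accepting]
after full input: {7,8,9}  (accept=7 in)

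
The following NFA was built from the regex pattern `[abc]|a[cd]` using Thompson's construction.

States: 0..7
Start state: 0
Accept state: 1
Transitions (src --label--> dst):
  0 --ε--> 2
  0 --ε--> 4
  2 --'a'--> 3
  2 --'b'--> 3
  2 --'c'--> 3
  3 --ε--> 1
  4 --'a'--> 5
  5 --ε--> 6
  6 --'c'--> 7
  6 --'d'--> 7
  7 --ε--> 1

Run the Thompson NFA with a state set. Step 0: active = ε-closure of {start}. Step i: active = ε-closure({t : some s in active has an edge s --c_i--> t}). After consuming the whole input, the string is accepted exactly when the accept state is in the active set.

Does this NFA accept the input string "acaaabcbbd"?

S₀ = ε-closure({0}) = {0,2,4}
'a' @ 1: {1,3,5,6}  (accept∈set)
'c' @ 2: {1,7}  (accept∈set)
'a' @ 3: {}  — state set empty
rest 'aabcbbd' ignored (set empty)
final: {}; accept 1 not in set

Answer: REJECT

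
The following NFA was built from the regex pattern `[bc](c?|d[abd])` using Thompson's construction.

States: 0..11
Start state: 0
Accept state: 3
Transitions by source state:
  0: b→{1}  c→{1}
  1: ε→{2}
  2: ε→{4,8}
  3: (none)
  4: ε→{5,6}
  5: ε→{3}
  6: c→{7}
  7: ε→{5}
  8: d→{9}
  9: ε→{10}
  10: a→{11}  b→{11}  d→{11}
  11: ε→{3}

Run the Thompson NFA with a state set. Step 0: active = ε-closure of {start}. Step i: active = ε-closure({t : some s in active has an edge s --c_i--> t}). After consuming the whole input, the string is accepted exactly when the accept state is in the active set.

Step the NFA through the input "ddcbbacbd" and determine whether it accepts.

Answer: REJECT

Derivation:
start: ε-closure({0}) = {0}
'd' @ 1: {}  — no active states
rest 'dcbbacbd' ignored (set empty)
final: {}; accept 3 not in set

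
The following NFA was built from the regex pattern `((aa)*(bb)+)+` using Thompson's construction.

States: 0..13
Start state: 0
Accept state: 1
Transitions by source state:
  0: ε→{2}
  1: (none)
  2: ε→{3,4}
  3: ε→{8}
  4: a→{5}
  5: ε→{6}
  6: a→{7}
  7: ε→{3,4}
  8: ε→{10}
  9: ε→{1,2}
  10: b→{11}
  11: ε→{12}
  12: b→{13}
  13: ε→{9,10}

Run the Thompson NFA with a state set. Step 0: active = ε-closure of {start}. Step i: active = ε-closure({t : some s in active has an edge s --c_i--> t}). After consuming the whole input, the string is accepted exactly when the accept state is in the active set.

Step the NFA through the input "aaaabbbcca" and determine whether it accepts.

Answer: REJECT

Derivation:
start: ε-closure({0}) = {0,2,3,4,8,10}
'a' @ 1: {5,6}
'a' @ 2: {3,4,7,8,10}
'a' @ 3: {5,6}
'a' @ 4: {3,4,7,8,10}
'b' @ 5: {11,12}
'b' @ 6: {1,2,3,4,8,9,10,13}  ✓accept
'b' @ 7: {11,12}
'c' @ 8: {}  — no active states
rest 'ca' ignored (set empty)
final: {}; accept 1 not in set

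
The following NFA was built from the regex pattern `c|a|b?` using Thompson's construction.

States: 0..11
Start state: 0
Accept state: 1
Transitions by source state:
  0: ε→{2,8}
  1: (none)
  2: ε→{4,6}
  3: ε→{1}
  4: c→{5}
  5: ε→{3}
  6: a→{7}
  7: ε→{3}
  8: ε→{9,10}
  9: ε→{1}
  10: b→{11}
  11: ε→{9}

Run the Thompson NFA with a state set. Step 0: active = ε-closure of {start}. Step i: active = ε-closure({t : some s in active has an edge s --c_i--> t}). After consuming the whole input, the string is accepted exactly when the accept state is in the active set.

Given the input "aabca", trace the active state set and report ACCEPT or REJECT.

Answer: REJECT

Trace:
start: ε-closure({0}) = {0,1,2,4,6,8,9,10}
'a' @ 1: {1,3,7}  (accept∈set)
'a' @ 2: {}  — no active states
rest 'bca' ignored (set empty)
end set {} — state 1 not in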